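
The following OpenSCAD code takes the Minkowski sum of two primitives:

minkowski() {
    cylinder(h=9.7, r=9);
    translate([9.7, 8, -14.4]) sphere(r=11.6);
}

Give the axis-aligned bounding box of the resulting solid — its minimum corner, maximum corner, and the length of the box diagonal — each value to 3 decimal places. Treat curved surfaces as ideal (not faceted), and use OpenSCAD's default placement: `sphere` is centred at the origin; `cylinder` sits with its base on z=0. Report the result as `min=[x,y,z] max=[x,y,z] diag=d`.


A = translate([9.7, 8, -14.4]) sphere(r=11.6) → bbox [-1.9,-3.6,-26] .. [21.3,19.6,-2.8]
B = cylinder(h=9.7, r=9) → bbox [-9,-9,0] .. [9,9,9.7]
lo = A.lo+B.lo = [-1.9-9, -3.6-9, -26+0] = [-10.900,-12.600,-26.000]
hi = A.hi+B.hi = [21.3+9, 19.6+9, -2.8+9.7] = [30.300,28.600,6.900]
diag = √(41.2²+41.2²+32.9²) = √4477.29 = 66.913

min=[-10.900,-12.600,-26.000] max=[30.300,28.600,6.900] diag=66.913


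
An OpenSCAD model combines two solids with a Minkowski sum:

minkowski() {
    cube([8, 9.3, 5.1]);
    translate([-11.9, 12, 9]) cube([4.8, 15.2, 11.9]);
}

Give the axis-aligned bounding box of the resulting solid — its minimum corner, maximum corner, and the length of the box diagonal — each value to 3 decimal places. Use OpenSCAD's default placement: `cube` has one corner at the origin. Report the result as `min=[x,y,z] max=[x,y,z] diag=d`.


min=[-11.900,12.000,9.000] max=[0.900,36.500,26.000] diag=32.451

A = translate([-11.9, 12, 9]) cube([4.8, 15.2, 11.9]) → bbox [-11.9,12,9] .. [-7.1,27.2,20.9]
B = cube([8, 9.3, 5.1]) → bbox [0,0,0] .. [8,9.3,5.1]
lo = A.lo+B.lo = [-11.9+0, 12+0, 9+0] = [-11.900,12.000,9.000]
hi = A.hi+B.hi = [-7.1+8, 27.2+9.3, 20.9+5.1] = [0.900,36.500,26.000]
diag = √(12.8²+24.5²+17²) = √1053.09 = 32.451


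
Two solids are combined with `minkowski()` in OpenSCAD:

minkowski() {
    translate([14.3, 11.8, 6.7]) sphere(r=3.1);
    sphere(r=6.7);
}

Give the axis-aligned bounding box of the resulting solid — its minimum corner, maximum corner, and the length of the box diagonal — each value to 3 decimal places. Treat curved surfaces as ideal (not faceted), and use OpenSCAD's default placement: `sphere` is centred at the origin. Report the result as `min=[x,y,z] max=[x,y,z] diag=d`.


min=[4.500,2.000,-3.100] max=[24.100,21.600,16.500] diag=33.948

A = translate([14.3, 11.8, 6.7]) sphere(r=3.1) → bbox [11.2,8.7,3.6] .. [17.4,14.9,9.8]
B = sphere(r=6.7) → bbox [-6.7,-6.7,-6.7] .. [6.7,6.7,6.7]
lo = A.lo+B.lo = [11.2-6.7, 8.7-6.7, 3.6-6.7] = [4.500,2.000,-3.100]
hi = A.hi+B.hi = [17.4+6.7, 14.9+6.7, 9.8+6.7] = [24.100,21.600,16.500]
diag = √(19.6²+19.6²+19.6²) = √1152.48 = 33.948


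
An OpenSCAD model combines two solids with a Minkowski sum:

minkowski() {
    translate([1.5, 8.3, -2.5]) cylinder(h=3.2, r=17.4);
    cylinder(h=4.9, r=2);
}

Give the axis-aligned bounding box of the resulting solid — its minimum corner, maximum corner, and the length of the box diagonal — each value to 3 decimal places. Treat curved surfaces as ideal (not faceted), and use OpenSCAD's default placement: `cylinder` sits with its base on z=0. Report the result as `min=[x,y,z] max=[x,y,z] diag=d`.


A = translate([1.5, 8.3, -2.5]) cylinder(h=3.2, r=17.4) → bbox [-15.9,-9.1,-2.5] .. [18.9,25.7,0.7]
B = cylinder(h=4.9, r=2) → bbox [-2,-2,0] .. [2,2,4.9]
lo = A.lo+B.lo = [-15.9-2, -9.1-2, -2.5+0] = [-17.900,-11.100,-2.500]
hi = A.hi+B.hi = [18.9+2, 25.7+2, 0.7+4.9] = [20.900,27.700,5.600]
diag = √(38.8²+38.8²+8.1²) = √3076.49 = 55.466

min=[-17.900,-11.100,-2.500] max=[20.900,27.700,5.600] diag=55.466


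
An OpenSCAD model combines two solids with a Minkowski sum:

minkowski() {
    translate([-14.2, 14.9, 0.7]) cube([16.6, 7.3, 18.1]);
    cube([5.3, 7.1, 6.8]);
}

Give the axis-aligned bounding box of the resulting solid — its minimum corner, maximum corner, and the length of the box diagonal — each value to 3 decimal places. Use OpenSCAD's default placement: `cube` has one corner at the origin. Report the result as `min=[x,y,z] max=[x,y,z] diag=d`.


A = translate([-14.2, 14.9, 0.7]) cube([16.6, 7.3, 18.1]) → bbox [-14.2,14.9,0.7] .. [2.4,22.2,18.8]
B = cube([5.3, 7.1, 6.8]) → bbox [0,0,0] .. [5.3,7.1,6.8]
lo = A.lo+B.lo = [-14.2+0, 14.9+0, 0.7+0] = [-14.200,14.900,0.700]
hi = A.hi+B.hi = [2.4+5.3, 22.2+7.1, 18.8+6.8] = [7.700,29.300,25.600]
diag = √(21.9²+14.4²+24.9²) = √1306.98 = 36.152

min=[-14.200,14.900,0.700] max=[7.700,29.300,25.600] diag=36.152


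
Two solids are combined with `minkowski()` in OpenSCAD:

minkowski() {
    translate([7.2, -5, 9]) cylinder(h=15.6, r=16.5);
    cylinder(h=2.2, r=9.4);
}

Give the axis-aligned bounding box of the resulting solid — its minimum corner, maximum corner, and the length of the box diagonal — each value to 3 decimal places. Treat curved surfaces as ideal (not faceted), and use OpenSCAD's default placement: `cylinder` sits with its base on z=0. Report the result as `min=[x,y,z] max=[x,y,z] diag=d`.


min=[-18.700,-30.900,9.000] max=[33.100,20.900,26.800] diag=75.388

A = translate([7.2, -5, 9]) cylinder(h=15.6, r=16.5) → bbox [-9.3,-21.5,9] .. [23.7,11.5,24.6]
B = cylinder(h=2.2, r=9.4) → bbox [-9.4,-9.4,0] .. [9.4,9.4,2.2]
lo = A.lo+B.lo = [-9.3-9.4, -21.5-9.4, 9+0] = [-18.700,-30.900,9.000]
hi = A.hi+B.hi = [23.7+9.4, 11.5+9.4, 24.6+2.2] = [33.100,20.900,26.800]
diag = √(51.8²+51.8²+17.8²) = √5683.32 = 75.388


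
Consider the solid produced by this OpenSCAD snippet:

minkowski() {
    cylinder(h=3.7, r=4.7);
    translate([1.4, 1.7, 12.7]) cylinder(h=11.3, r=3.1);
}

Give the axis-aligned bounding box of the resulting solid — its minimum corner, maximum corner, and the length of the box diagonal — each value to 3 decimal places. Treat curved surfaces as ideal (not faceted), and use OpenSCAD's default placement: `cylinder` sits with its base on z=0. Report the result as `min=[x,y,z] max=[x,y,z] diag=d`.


min=[-6.400,-6.100,12.700] max=[9.200,9.500,27.700] diag=26.678

A = translate([1.4, 1.7, 12.7]) cylinder(h=11.3, r=3.1) → bbox [-1.7,-1.4,12.7] .. [4.5,4.8,24]
B = cylinder(h=3.7, r=4.7) → bbox [-4.7,-4.7,0] .. [4.7,4.7,3.7]
lo = A.lo+B.lo = [-1.7-4.7, -1.4-4.7, 12.7+0] = [-6.400,-6.100,12.700]
hi = A.hi+B.hi = [4.5+4.7, 4.8+4.7, 24+3.7] = [9.200,9.500,27.700]
diag = √(15.6²+15.6²+15²) = √711.72 = 26.678


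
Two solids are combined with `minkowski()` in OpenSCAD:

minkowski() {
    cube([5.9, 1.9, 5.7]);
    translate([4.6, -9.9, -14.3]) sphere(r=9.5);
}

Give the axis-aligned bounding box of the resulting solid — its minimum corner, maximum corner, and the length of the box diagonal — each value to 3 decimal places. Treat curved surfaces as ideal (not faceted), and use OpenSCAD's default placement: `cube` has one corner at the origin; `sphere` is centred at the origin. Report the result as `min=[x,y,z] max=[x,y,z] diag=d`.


A = translate([4.6, -9.9, -14.3]) sphere(r=9.5) → bbox [-4.9,-19.4,-23.8] .. [14.1,-0.4,-4.8]
B = cube([5.9, 1.9, 5.7]) → bbox [0,0,0] .. [5.9,1.9,5.7]
lo = A.lo+B.lo = [-4.9+0, -19.4+0, -23.8+0] = [-4.900,-19.400,-23.800]
hi = A.hi+B.hi = [14.1+5.9, -0.4+1.9, -4.8+5.7] = [20.000,1.500,0.900]
diag = √(24.9²+20.9²+24.7²) = √1666.91 = 40.828

min=[-4.900,-19.400,-23.800] max=[20.000,1.500,0.900] diag=40.828


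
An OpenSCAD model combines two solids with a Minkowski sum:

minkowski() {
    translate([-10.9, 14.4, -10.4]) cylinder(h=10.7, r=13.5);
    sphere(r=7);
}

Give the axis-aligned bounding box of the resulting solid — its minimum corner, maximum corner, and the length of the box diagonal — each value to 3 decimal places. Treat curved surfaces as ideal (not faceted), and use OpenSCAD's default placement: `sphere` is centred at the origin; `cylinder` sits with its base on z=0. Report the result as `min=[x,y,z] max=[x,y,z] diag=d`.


min=[-31.400,-6.100,-17.400] max=[9.600,34.900,7.300] diag=63.025

A = translate([-10.9, 14.4, -10.4]) cylinder(h=10.7, r=13.5) → bbox [-24.4,0.9,-10.4] .. [2.6,27.9,0.3]
B = sphere(r=7) → bbox [-7,-7,-7] .. [7,7,7]
lo = A.lo+B.lo = [-24.4-7, 0.9-7, -10.4-7] = [-31.400,-6.100,-17.400]
hi = A.hi+B.hi = [2.6+7, 27.9+7, 0.3+7] = [9.600,34.900,7.300]
diag = √(41²+41²+24.7²) = √3972.09 = 63.025


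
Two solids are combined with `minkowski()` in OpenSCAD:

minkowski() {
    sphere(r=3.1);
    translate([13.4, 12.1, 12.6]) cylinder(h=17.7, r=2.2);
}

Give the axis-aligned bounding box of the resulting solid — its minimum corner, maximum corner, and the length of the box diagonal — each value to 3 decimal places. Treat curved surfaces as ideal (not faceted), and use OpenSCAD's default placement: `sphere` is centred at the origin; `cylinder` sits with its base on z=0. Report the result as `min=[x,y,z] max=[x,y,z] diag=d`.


min=[8.100,6.800,9.500] max=[18.700,17.400,33.400] diag=28.212

A = translate([13.4, 12.1, 12.6]) cylinder(h=17.7, r=2.2) → bbox [11.2,9.9,12.6] .. [15.6,14.3,30.3]
B = sphere(r=3.1) → bbox [-3.1,-3.1,-3.1] .. [3.1,3.1,3.1]
lo = A.lo+B.lo = [11.2-3.1, 9.9-3.1, 12.6-3.1] = [8.100,6.800,9.500]
hi = A.hi+B.hi = [15.6+3.1, 14.3+3.1, 30.3+3.1] = [18.700,17.400,33.400]
diag = √(10.6²+10.6²+23.9²) = √795.93 = 28.212


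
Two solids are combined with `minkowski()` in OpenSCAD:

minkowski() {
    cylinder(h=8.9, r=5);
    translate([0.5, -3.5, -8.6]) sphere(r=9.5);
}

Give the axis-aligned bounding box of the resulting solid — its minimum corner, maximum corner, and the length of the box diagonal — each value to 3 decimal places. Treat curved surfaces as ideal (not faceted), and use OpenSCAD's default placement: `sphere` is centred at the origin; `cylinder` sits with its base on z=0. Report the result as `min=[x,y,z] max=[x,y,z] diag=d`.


min=[-14.000,-18.000,-18.100] max=[15.000,11.000,9.800] diag=49.603

A = translate([0.5, -3.5, -8.6]) sphere(r=9.5) → bbox [-9,-13,-18.1] .. [10,6,0.9]
B = cylinder(h=8.9, r=5) → bbox [-5,-5,0] .. [5,5,8.9]
lo = A.lo+B.lo = [-9-5, -13-5, -18.1+0] = [-14.000,-18.000,-18.100]
hi = A.hi+B.hi = [10+5, 6+5, 0.9+8.9] = [15.000,11.000,9.800]
diag = √(29²+29²+27.9²) = √2460.41 = 49.603


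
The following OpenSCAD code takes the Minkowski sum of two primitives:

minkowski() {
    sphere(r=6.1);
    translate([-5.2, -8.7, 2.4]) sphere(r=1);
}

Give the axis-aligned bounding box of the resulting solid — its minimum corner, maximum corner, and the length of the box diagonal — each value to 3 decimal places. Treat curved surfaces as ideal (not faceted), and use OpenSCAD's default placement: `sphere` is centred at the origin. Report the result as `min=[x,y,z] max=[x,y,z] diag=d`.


min=[-12.300,-15.800,-4.700] max=[1.900,-1.600,9.500] diag=24.595

A = translate([-5.2, -8.7, 2.4]) sphere(r=1) → bbox [-6.2,-9.7,1.4] .. [-4.2,-7.7,3.4]
B = sphere(r=6.1) → bbox [-6.1,-6.1,-6.1] .. [6.1,6.1,6.1]
lo = A.lo+B.lo = [-6.2-6.1, -9.7-6.1, 1.4-6.1] = [-12.300,-15.800,-4.700]
hi = A.hi+B.hi = [-4.2+6.1, -7.7+6.1, 3.4+6.1] = [1.900,-1.600,9.500]
diag = √(14.2²+14.2²+14.2²) = √604.92 = 24.595


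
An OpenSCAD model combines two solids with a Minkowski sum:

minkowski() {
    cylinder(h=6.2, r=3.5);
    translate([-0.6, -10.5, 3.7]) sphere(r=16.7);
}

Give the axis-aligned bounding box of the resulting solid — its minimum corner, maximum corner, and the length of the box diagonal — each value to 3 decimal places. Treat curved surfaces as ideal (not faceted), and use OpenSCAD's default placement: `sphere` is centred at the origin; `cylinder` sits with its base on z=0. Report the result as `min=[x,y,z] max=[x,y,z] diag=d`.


min=[-20.800,-30.700,-13.000] max=[19.600,9.700,26.600] diag=69.516

A = translate([-0.6, -10.5, 3.7]) sphere(r=16.7) → bbox [-17.3,-27.2,-13] .. [16.1,6.2,20.4]
B = cylinder(h=6.2, r=3.5) → bbox [-3.5,-3.5,0] .. [3.5,3.5,6.2]
lo = A.lo+B.lo = [-17.3-3.5, -27.2-3.5, -13+0] = [-20.800,-30.700,-13.000]
hi = A.hi+B.hi = [16.1+3.5, 6.2+3.5, 20.4+6.2] = [19.600,9.700,26.600]
diag = √(40.4²+40.4²+39.6²) = √4832.48 = 69.516


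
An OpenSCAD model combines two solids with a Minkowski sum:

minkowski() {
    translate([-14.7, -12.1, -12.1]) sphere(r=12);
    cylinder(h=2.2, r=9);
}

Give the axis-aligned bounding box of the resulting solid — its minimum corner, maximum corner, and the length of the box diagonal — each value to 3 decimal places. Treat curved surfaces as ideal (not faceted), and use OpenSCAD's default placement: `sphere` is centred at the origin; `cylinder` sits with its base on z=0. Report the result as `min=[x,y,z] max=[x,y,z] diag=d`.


min=[-35.700,-33.100,-24.100] max=[6.300,8.900,2.100] diag=64.919

A = translate([-14.7, -12.1, -12.1]) sphere(r=12) → bbox [-26.7,-24.1,-24.1] .. [-2.7,-0.1,-0.1]
B = cylinder(h=2.2, r=9) → bbox [-9,-9,0] .. [9,9,2.2]
lo = A.lo+B.lo = [-26.7-9, -24.1-9, -24.1+0] = [-35.700,-33.100,-24.100]
hi = A.hi+B.hi = [-2.7+9, -0.1+9, -0.1+2.2] = [6.300,8.900,2.100]
diag = √(42²+42²+26.2²) = √4214.44 = 64.919


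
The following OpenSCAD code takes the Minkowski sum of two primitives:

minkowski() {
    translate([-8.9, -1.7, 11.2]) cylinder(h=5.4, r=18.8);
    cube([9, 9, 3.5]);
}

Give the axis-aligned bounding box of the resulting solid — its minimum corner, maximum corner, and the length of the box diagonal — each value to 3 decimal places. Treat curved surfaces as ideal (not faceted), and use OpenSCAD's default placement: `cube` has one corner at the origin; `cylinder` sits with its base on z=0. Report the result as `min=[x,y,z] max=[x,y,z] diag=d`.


min=[-27.700,-20.500,11.200] max=[18.900,26.100,20.100] diag=66.501

A = translate([-8.9, -1.7, 11.2]) cylinder(h=5.4, r=18.8) → bbox [-27.7,-20.5,11.2] .. [9.9,17.1,16.6]
B = cube([9, 9, 3.5]) → bbox [0,0,0] .. [9,9,3.5]
lo = A.lo+B.lo = [-27.7+0, -20.5+0, 11.2+0] = [-27.700,-20.500,11.200]
hi = A.hi+B.hi = [9.9+9, 17.1+9, 16.6+3.5] = [18.900,26.100,20.100]
diag = √(46.6²+46.6²+8.9²) = √4422.33 = 66.501


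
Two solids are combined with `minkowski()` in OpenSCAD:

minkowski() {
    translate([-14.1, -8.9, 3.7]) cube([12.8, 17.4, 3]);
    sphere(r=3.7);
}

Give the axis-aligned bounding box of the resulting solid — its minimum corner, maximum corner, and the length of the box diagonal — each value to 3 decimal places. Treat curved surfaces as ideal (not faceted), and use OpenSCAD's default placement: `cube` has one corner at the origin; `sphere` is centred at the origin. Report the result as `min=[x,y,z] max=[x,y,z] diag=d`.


min=[-17.800,-12.600,0.000] max=[2.400,12.200,10.400] diag=33.634

A = translate([-14.1, -8.9, 3.7]) cube([12.8, 17.4, 3]) → bbox [-14.1,-8.9,3.7] .. [-1.3,8.5,6.7]
B = sphere(r=3.7) → bbox [-3.7,-3.7,-3.7] .. [3.7,3.7,3.7]
lo = A.lo+B.lo = [-14.1-3.7, -8.9-3.7, 3.7-3.7] = [-17.800,-12.600,0.000]
hi = A.hi+B.hi = [-1.3+3.7, 8.5+3.7, 6.7+3.7] = [2.400,12.200,10.400]
diag = √(20.2²+24.8²+10.4²) = √1131.24 = 33.634


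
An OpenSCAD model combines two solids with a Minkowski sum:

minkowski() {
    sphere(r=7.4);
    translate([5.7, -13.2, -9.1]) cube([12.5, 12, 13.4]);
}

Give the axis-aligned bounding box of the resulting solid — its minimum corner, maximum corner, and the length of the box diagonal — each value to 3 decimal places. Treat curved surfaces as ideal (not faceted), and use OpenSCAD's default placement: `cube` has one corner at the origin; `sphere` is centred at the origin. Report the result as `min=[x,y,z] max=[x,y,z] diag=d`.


A = translate([5.7, -13.2, -9.1]) cube([12.5, 12, 13.4]) → bbox [5.7,-13.2,-9.1] .. [18.2,-1.2,4.3]
B = sphere(r=7.4) → bbox [-7.4,-7.4,-7.4] .. [7.4,7.4,7.4]
lo = A.lo+B.lo = [5.7-7.4, -13.2-7.4, -9.1-7.4] = [-1.700,-20.600,-16.500]
hi = A.hi+B.hi = [18.2+7.4, -1.2+7.4, 4.3+7.4] = [25.600,6.200,11.700]
diag = √(27.3²+26.8²+28.2²) = √2258.77 = 47.527

min=[-1.700,-20.600,-16.500] max=[25.600,6.200,11.700] diag=47.527


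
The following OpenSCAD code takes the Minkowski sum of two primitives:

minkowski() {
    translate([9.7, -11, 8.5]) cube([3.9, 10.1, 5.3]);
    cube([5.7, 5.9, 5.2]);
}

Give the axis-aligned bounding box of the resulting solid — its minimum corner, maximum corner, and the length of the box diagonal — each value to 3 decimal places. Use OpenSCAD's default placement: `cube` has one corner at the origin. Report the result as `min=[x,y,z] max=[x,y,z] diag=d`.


A = translate([9.7, -11, 8.5]) cube([3.9, 10.1, 5.3]) → bbox [9.7,-11,8.5] .. [13.6,-0.9,13.8]
B = cube([5.7, 5.9, 5.2]) → bbox [0,0,0] .. [5.7,5.9,5.2]
lo = A.lo+B.lo = [9.7+0, -11+0, 8.5+0] = [9.700,-11.000,8.500]
hi = A.hi+B.hi = [13.6+5.7, -0.9+5.9, 13.8+5.2] = [19.300,5.000,19.000]
diag = √(9.6²+16²+10.5²) = √458.41 = 21.411

min=[9.700,-11.000,8.500] max=[19.300,5.000,19.000] diag=21.411


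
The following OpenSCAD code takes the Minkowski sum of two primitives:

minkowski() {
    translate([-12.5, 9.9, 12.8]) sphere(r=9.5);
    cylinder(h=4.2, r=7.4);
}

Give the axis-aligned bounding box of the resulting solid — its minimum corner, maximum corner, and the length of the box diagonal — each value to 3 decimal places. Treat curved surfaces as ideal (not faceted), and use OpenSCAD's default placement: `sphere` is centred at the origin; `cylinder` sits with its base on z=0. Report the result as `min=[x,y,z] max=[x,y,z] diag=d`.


A = translate([-12.5, 9.9, 12.8]) sphere(r=9.5) → bbox [-22,0.4,3.3] .. [-3,19.4,22.3]
B = cylinder(h=4.2, r=7.4) → bbox [-7.4,-7.4,0] .. [7.4,7.4,4.2]
lo = A.lo+B.lo = [-22-7.4, 0.4-7.4, 3.3+0] = [-29.400,-7.000,3.300]
hi = A.hi+B.hi = [-3+7.4, 19.4+7.4, 22.3+4.2] = [4.400,26.800,26.500]
diag = √(33.8²+33.8²+23.2²) = √2823.12 = 53.133

min=[-29.400,-7.000,3.300] max=[4.400,26.800,26.500] diag=53.133


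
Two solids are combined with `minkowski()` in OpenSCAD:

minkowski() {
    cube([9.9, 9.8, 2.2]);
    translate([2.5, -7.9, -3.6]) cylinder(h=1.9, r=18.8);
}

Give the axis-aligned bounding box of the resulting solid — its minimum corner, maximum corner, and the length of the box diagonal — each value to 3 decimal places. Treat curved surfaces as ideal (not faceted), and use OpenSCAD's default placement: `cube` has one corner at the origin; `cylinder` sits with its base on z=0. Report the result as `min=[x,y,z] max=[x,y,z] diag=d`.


min=[-16.300,-26.700,-3.600] max=[31.200,20.700,0.500] diag=67.230

A = translate([2.5, -7.9, -3.6]) cylinder(h=1.9, r=18.8) → bbox [-16.3,-26.7,-3.6] .. [21.3,10.9,-1.7]
B = cube([9.9, 9.8, 2.2]) → bbox [0,0,0] .. [9.9,9.8,2.2]
lo = A.lo+B.lo = [-16.3+0, -26.7+0, -3.6+0] = [-16.300,-26.700,-3.600]
hi = A.hi+B.hi = [21.3+9.9, 10.9+9.8, -1.7+2.2] = [31.200,20.700,0.500]
diag = √(47.5²+47.4²+4.1²) = √4519.82 = 67.230


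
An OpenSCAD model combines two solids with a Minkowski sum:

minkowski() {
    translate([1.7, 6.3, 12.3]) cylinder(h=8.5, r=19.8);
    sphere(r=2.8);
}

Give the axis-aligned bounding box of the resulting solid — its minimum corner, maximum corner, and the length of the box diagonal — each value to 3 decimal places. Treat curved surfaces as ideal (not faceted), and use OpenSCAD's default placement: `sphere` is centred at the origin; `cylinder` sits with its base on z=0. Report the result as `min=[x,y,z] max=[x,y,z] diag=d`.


A = translate([1.7, 6.3, 12.3]) cylinder(h=8.5, r=19.8) → bbox [-18.1,-13.5,12.3] .. [21.5,26.1,20.8]
B = sphere(r=2.8) → bbox [-2.8,-2.8,-2.8] .. [2.8,2.8,2.8]
lo = A.lo+B.lo = [-18.1-2.8, -13.5-2.8, 12.3-2.8] = [-20.900,-16.300,9.500]
hi = A.hi+B.hi = [21.5+2.8, 26.1+2.8, 20.8+2.8] = [24.300,28.900,23.600]
diag = √(45.2²+45.2²+14.1²) = √4284.89 = 65.459

min=[-20.900,-16.300,9.500] max=[24.300,28.900,23.600] diag=65.459


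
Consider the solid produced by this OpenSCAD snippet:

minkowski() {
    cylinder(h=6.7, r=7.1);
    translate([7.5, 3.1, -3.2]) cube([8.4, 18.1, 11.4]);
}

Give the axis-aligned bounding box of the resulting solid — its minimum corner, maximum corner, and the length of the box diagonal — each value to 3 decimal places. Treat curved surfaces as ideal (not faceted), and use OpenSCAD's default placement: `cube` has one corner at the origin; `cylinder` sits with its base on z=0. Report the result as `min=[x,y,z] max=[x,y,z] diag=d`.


A = translate([7.5, 3.1, -3.2]) cube([8.4, 18.1, 11.4]) → bbox [7.5,3.1,-3.2] .. [15.9,21.2,8.2]
B = cylinder(h=6.7, r=7.1) → bbox [-7.1,-7.1,0] .. [7.1,7.1,6.7]
lo = A.lo+B.lo = [7.5-7.1, 3.1-7.1, -3.2+0] = [0.400,-4.000,-3.200]
hi = A.hi+B.hi = [15.9+7.1, 21.2+7.1, 8.2+6.7] = [23.000,28.300,14.900]
diag = √(22.6²+32.3²+18.1²) = √1881.66 = 43.378

min=[0.400,-4.000,-3.200] max=[23.000,28.300,14.900] diag=43.378


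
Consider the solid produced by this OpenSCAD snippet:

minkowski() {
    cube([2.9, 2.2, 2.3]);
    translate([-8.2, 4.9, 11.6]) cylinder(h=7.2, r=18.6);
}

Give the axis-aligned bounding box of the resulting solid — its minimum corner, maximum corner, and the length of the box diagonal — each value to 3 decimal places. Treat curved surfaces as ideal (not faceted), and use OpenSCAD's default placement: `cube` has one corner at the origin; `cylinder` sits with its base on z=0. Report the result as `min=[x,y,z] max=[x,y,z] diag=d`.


min=[-26.800,-13.700,11.600] max=[13.300,25.700,21.100] diag=57.014

A = translate([-8.2, 4.9, 11.6]) cylinder(h=7.2, r=18.6) → bbox [-26.8,-13.7,11.6] .. [10.4,23.5,18.8]
B = cube([2.9, 2.2, 2.3]) → bbox [0,0,0] .. [2.9,2.2,2.3]
lo = A.lo+B.lo = [-26.8+0, -13.7+0, 11.6+0] = [-26.800,-13.700,11.600]
hi = A.hi+B.hi = [10.4+2.9, 23.5+2.2, 18.8+2.3] = [13.300,25.700,21.100]
diag = √(40.1²+39.4²+9.5²) = √3250.62 = 57.014


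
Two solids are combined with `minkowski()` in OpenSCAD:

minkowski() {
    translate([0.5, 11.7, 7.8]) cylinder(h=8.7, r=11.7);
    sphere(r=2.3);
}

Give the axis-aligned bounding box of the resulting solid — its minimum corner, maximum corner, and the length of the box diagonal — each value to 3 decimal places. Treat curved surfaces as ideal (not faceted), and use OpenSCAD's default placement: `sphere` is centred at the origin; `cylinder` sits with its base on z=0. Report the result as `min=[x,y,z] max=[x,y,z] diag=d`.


min=[-13.500,-2.300,5.500] max=[14.500,25.700,18.800] diag=41.772

A = translate([0.5, 11.7, 7.8]) cylinder(h=8.7, r=11.7) → bbox [-11.2,0,7.8] .. [12.2,23.4,16.5]
B = sphere(r=2.3) → bbox [-2.3,-2.3,-2.3] .. [2.3,2.3,2.3]
lo = A.lo+B.lo = [-11.2-2.3, 0-2.3, 7.8-2.3] = [-13.500,-2.300,5.500]
hi = A.hi+B.hi = [12.2+2.3, 23.4+2.3, 16.5+2.3] = [14.500,25.700,18.800]
diag = √(28²+28²+13.3²) = √1744.89 = 41.772


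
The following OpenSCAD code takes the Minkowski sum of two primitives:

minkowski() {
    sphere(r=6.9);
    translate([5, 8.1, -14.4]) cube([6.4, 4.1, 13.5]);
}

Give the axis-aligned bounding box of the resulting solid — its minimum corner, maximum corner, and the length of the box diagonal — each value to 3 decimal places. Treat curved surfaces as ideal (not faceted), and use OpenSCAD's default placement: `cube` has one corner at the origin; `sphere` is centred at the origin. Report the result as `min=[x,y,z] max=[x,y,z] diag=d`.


A = translate([5, 8.1, -14.4]) cube([6.4, 4.1, 13.5]) → bbox [5,8.1,-14.4] .. [11.4,12.2,-0.9]
B = sphere(r=6.9) → bbox [-6.9,-6.9,-6.9] .. [6.9,6.9,6.9]
lo = A.lo+B.lo = [5-6.9, 8.1-6.9, -14.4-6.9] = [-1.900,1.200,-21.300]
hi = A.hi+B.hi = [11.4+6.9, 12.2+6.9, -0.9+6.9] = [18.300,19.100,6.000]
diag = √(20.2²+17.9²+27.3²) = √1473.74 = 38.389

min=[-1.900,1.200,-21.300] max=[18.300,19.100,6.000] diag=38.389


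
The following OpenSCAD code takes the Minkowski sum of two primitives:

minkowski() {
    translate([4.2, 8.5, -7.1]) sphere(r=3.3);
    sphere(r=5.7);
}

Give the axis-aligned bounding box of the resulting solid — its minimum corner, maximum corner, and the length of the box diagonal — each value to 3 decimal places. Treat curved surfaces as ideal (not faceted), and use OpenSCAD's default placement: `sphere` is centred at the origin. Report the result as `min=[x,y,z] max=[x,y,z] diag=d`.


min=[-4.800,-0.500,-16.100] max=[13.200,17.500,1.900] diag=31.177

A = translate([4.2, 8.5, -7.1]) sphere(r=3.3) → bbox [0.9,5.2,-10.4] .. [7.5,11.8,-3.8]
B = sphere(r=5.7) → bbox [-5.7,-5.7,-5.7] .. [5.7,5.7,5.7]
lo = A.lo+B.lo = [0.9-5.7, 5.2-5.7, -10.4-5.7] = [-4.800,-0.500,-16.100]
hi = A.hi+B.hi = [7.5+5.7, 11.8+5.7, -3.8+5.7] = [13.200,17.500,1.900]
diag = √(18²+18²+18²) = √972 = 31.177


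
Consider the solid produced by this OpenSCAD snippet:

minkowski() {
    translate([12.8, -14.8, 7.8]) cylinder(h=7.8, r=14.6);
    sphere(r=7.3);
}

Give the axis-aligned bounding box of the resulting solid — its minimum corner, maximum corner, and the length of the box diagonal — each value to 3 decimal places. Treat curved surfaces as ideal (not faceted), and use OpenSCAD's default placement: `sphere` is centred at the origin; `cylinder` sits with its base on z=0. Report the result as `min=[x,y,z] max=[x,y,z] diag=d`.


min=[-9.100,-36.700,0.500] max=[34.700,7.100,22.900] diag=65.868

A = translate([12.8, -14.8, 7.8]) cylinder(h=7.8, r=14.6) → bbox [-1.8,-29.4,7.8] .. [27.4,-0.2,15.6]
B = sphere(r=7.3) → bbox [-7.3,-7.3,-7.3] .. [7.3,7.3,7.3]
lo = A.lo+B.lo = [-1.8-7.3, -29.4-7.3, 7.8-7.3] = [-9.100,-36.700,0.500]
hi = A.hi+B.hi = [27.4+7.3, -0.2+7.3, 15.6+7.3] = [34.700,7.100,22.900]
diag = √(43.8²+43.8²+22.4²) = √4338.64 = 65.868


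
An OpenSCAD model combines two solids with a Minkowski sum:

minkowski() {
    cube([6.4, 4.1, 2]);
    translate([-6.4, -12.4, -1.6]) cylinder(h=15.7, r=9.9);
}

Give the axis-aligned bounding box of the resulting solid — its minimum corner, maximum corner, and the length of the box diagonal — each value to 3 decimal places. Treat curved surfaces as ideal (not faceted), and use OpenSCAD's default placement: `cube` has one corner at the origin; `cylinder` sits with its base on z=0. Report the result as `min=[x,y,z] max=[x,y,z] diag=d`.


A = translate([-6.4, -12.4, -1.6]) cylinder(h=15.7, r=9.9) → bbox [-16.3,-22.3,-1.6] .. [3.5,-2.5,14.1]
B = cube([6.4, 4.1, 2]) → bbox [0,0,0] .. [6.4,4.1,2]
lo = A.lo+B.lo = [-16.3+0, -22.3+0, -1.6+0] = [-16.300,-22.300,-1.600]
hi = A.hi+B.hi = [3.5+6.4, -2.5+4.1, 14.1+2] = [9.900,1.600,16.100]
diag = √(26.2²+23.9²+17.7²) = √1570.94 = 39.635

min=[-16.300,-22.300,-1.600] max=[9.900,1.600,16.100] diag=39.635


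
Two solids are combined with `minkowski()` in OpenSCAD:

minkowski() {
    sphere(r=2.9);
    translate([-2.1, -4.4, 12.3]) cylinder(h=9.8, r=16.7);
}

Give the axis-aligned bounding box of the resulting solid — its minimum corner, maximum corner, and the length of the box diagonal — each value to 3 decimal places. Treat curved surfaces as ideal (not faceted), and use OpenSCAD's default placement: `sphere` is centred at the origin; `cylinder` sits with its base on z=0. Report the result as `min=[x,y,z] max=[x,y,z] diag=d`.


A = translate([-2.1, -4.4, 12.3]) cylinder(h=9.8, r=16.7) → bbox [-18.8,-21.1,12.3] .. [14.6,12.3,22.1]
B = sphere(r=2.9) → bbox [-2.9,-2.9,-2.9] .. [2.9,2.9,2.9]
lo = A.lo+B.lo = [-18.8-2.9, -21.1-2.9, 12.3-2.9] = [-21.700,-24.000,9.400]
hi = A.hi+B.hi = [14.6+2.9, 12.3+2.9, 22.1+2.9] = [17.500,15.200,25.000]
diag = √(39.2²+39.2²+15.6²) = √3316.64 = 57.590

min=[-21.700,-24.000,9.400] max=[17.500,15.200,25.000] diag=57.590


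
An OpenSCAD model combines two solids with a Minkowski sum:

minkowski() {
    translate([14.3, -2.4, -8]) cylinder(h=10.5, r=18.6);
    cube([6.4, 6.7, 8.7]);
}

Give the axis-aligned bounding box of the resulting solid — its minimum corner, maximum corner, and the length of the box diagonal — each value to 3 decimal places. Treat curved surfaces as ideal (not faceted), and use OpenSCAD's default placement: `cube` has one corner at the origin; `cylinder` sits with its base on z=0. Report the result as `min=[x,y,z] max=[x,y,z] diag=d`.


A = translate([14.3, -2.4, -8]) cylinder(h=10.5, r=18.6) → bbox [-4.3,-21,-8] .. [32.9,16.2,2.5]
B = cube([6.4, 6.7, 8.7]) → bbox [0,0,0] .. [6.4,6.7,8.7]
lo = A.lo+B.lo = [-4.3+0, -21+0, -8+0] = [-4.300,-21.000,-8.000]
hi = A.hi+B.hi = [32.9+6.4, 16.2+6.7, 2.5+8.7] = [39.300,22.900,11.200]
diag = √(43.6²+43.9²+19.2²) = √4196.81 = 64.783

min=[-4.300,-21.000,-8.000] max=[39.300,22.900,11.200] diag=64.783


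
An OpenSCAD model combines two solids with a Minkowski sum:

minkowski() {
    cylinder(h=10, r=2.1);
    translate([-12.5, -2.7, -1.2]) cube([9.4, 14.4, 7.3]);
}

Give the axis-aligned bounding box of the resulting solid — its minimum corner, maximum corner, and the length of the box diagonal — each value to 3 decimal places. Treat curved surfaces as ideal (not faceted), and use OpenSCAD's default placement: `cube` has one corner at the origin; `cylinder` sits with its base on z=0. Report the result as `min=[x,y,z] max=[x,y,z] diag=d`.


A = translate([-12.5, -2.7, -1.2]) cube([9.4, 14.4, 7.3]) → bbox [-12.5,-2.7,-1.2] .. [-3.1,11.7,6.1]
B = cylinder(h=10, r=2.1) → bbox [-2.1,-2.1,0] .. [2.1,2.1,10]
lo = A.lo+B.lo = [-12.5-2.1, -2.7-2.1, -1.2+0] = [-14.600,-4.800,-1.200]
hi = A.hi+B.hi = [-3.1+2.1, 11.7+2.1, 6.1+10] = [-1.000,13.800,16.100]
diag = √(13.6²+18.6²+17.3²) = √830.21 = 28.813

min=[-14.600,-4.800,-1.200] max=[-1.000,13.800,16.100] diag=28.813


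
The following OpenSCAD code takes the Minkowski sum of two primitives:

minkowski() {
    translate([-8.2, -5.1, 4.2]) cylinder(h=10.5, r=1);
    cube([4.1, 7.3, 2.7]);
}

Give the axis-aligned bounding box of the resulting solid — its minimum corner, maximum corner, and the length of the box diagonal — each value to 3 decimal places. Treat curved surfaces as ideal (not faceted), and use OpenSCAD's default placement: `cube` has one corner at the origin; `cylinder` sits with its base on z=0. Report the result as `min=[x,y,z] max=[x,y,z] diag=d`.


A = translate([-8.2, -5.1, 4.2]) cylinder(h=10.5, r=1) → bbox [-9.2,-6.1,4.2] .. [-7.2,-4.1,14.7]
B = cube([4.1, 7.3, 2.7]) → bbox [0,0,0] .. [4.1,7.3,2.7]
lo = A.lo+B.lo = [-9.2+0, -6.1+0, 4.2+0] = [-9.200,-6.100,4.200]
hi = A.hi+B.hi = [-7.2+4.1, -4.1+7.3, 14.7+2.7] = [-3.100,3.200,17.400]
diag = √(6.1²+9.3²+13.2²) = √297.94 = 17.261

min=[-9.200,-6.100,4.200] max=[-3.100,3.200,17.400] diag=17.261


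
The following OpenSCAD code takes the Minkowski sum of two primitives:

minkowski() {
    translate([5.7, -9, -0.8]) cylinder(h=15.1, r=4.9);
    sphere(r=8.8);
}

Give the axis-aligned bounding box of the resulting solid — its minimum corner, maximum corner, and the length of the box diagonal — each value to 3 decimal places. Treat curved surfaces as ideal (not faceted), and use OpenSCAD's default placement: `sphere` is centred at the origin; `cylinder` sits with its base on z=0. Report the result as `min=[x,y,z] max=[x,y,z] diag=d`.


min=[-8.000,-22.700,-9.600] max=[19.400,4.700,23.100] diag=50.703

A = translate([5.7, -9, -0.8]) cylinder(h=15.1, r=4.9) → bbox [0.8,-13.9,-0.8] .. [10.6,-4.1,14.3]
B = sphere(r=8.8) → bbox [-8.8,-8.8,-8.8] .. [8.8,8.8,8.8]
lo = A.lo+B.lo = [0.8-8.8, -13.9-8.8, -0.8-8.8] = [-8.000,-22.700,-9.600]
hi = A.hi+B.hi = [10.6+8.8, -4.1+8.8, 14.3+8.8] = [19.400,4.700,23.100]
diag = √(27.4²+27.4²+32.7²) = √2570.81 = 50.703


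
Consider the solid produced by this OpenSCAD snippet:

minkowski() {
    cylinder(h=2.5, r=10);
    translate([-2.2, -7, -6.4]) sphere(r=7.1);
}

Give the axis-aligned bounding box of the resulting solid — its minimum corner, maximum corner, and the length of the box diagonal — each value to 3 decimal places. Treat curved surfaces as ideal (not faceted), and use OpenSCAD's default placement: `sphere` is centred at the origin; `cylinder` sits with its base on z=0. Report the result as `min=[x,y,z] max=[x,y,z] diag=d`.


A = translate([-2.2, -7, -6.4]) sphere(r=7.1) → bbox [-9.3,-14.1,-13.5] .. [4.9,0.1,0.7]
B = cylinder(h=2.5, r=10) → bbox [-10,-10,0] .. [10,10,2.5]
lo = A.lo+B.lo = [-9.3-10, -14.1-10, -13.5+0] = [-19.300,-24.100,-13.500]
hi = A.hi+B.hi = [4.9+10, 0.1+10, 0.7+2.5] = [14.900,10.100,3.200]
diag = √(34.2²+34.2²+16.7²) = √2618.17 = 51.168

min=[-19.300,-24.100,-13.500] max=[14.900,10.100,3.200] diag=51.168


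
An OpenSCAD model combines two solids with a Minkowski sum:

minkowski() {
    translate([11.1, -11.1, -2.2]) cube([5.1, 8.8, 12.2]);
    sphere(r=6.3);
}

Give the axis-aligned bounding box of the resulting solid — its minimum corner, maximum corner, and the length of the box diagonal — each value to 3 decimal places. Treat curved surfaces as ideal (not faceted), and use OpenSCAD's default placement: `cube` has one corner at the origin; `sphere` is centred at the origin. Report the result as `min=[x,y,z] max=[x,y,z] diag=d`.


min=[4.800,-17.400,-8.500] max=[22.500,4.000,16.300] diag=37.233

A = translate([11.1, -11.1, -2.2]) cube([5.1, 8.8, 12.2]) → bbox [11.1,-11.1,-2.2] .. [16.2,-2.3,10]
B = sphere(r=6.3) → bbox [-6.3,-6.3,-6.3] .. [6.3,6.3,6.3]
lo = A.lo+B.lo = [11.1-6.3, -11.1-6.3, -2.2-6.3] = [4.800,-17.400,-8.500]
hi = A.hi+B.hi = [16.2+6.3, -2.3+6.3, 10+6.3] = [22.500,4.000,16.300]
diag = √(17.7²+21.4²+24.8²) = √1386.29 = 37.233


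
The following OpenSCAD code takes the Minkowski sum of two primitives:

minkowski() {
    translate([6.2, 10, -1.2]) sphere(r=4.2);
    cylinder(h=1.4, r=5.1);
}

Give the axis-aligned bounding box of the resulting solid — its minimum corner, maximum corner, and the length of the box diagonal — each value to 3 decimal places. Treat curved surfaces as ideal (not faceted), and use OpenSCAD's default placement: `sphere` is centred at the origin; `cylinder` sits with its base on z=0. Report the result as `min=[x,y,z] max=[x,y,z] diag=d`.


min=[-3.100,0.700,-5.400] max=[15.500,19.300,4.400] diag=28.071

A = translate([6.2, 10, -1.2]) sphere(r=4.2) → bbox [2,5.8,-5.4] .. [10.4,14.2,3]
B = cylinder(h=1.4, r=5.1) → bbox [-5.1,-5.1,0] .. [5.1,5.1,1.4]
lo = A.lo+B.lo = [2-5.1, 5.8-5.1, -5.4+0] = [-3.100,0.700,-5.400]
hi = A.hi+B.hi = [10.4+5.1, 14.2+5.1, 3+1.4] = [15.500,19.300,4.400]
diag = √(18.6²+18.6²+9.8²) = √787.96 = 28.071


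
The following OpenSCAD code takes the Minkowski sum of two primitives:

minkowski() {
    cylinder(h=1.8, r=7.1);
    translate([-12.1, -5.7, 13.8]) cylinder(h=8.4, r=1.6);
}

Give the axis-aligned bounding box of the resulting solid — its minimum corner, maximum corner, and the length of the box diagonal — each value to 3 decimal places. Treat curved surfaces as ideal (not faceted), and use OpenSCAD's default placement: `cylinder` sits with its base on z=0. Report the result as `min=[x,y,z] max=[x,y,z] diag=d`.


A = translate([-12.1, -5.7, 13.8]) cylinder(h=8.4, r=1.6) → bbox [-13.7,-7.3,13.8] .. [-10.5,-4.1,22.2]
B = cylinder(h=1.8, r=7.1) → bbox [-7.1,-7.1,0] .. [7.1,7.1,1.8]
lo = A.lo+B.lo = [-13.7-7.1, -7.3-7.1, 13.8+0] = [-20.800,-14.400,13.800]
hi = A.hi+B.hi = [-10.5+7.1, -4.1+7.1, 22.2+1.8] = [-3.400,3.000,24.000]
diag = √(17.4²+17.4²+10.2²) = √709.56 = 26.638

min=[-20.800,-14.400,13.800] max=[-3.400,3.000,24.000] diag=26.638


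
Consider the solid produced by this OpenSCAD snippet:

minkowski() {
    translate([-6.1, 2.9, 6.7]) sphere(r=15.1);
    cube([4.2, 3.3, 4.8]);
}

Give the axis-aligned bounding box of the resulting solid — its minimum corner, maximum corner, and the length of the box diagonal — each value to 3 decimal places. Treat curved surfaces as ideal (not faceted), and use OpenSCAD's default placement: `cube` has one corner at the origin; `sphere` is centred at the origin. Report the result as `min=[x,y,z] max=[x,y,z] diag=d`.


min=[-21.200,-12.200,-8.400] max=[13.200,21.300,26.600] diag=59.419

A = translate([-6.1, 2.9, 6.7]) sphere(r=15.1) → bbox [-21.2,-12.2,-8.4] .. [9,18,21.8]
B = cube([4.2, 3.3, 4.8]) → bbox [0,0,0] .. [4.2,3.3,4.8]
lo = A.lo+B.lo = [-21.2+0, -12.2+0, -8.4+0] = [-21.200,-12.200,-8.400]
hi = A.hi+B.hi = [9+4.2, 18+3.3, 21.8+4.8] = [13.200,21.300,26.600]
diag = √(34.4²+33.5²+35²) = √3530.61 = 59.419


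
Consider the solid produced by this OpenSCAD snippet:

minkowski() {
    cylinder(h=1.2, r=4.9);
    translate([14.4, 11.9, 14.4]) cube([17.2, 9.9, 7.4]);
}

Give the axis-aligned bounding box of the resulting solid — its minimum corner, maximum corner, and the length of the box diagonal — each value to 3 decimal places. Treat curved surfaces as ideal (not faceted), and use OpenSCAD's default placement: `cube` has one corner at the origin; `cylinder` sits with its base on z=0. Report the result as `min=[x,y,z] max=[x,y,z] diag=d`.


A = translate([14.4, 11.9, 14.4]) cube([17.2, 9.9, 7.4]) → bbox [14.4,11.9,14.4] .. [31.6,21.8,21.8]
B = cylinder(h=1.2, r=4.9) → bbox [-4.9,-4.9,0] .. [4.9,4.9,1.2]
lo = A.lo+B.lo = [14.4-4.9, 11.9-4.9, 14.4+0] = [9.500,7.000,14.400]
hi = A.hi+B.hi = [31.6+4.9, 21.8+4.9, 21.8+1.2] = [36.500,26.700,23.000]
diag = √(27²+19.7²+8.6²) = √1191.05 = 34.512

min=[9.500,7.000,14.400] max=[36.500,26.700,23.000] diag=34.512


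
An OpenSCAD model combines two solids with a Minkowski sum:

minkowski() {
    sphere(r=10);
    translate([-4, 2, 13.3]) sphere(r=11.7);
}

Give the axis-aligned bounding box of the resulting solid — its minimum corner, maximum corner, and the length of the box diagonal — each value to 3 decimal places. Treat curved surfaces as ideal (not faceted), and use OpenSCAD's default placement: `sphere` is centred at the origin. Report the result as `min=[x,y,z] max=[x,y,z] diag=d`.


min=[-25.700,-19.700,-8.400] max=[17.700,23.700,35.000] diag=75.171

A = translate([-4, 2, 13.3]) sphere(r=11.7) → bbox [-15.7,-9.7,1.6] .. [7.7,13.7,25]
B = sphere(r=10) → bbox [-10,-10,-10] .. [10,10,10]
lo = A.lo+B.lo = [-15.7-10, -9.7-10, 1.6-10] = [-25.700,-19.700,-8.400]
hi = A.hi+B.hi = [7.7+10, 13.7+10, 25+10] = [17.700,23.700,35.000]
diag = √(43.4²+43.4²+43.4²) = √5650.68 = 75.171


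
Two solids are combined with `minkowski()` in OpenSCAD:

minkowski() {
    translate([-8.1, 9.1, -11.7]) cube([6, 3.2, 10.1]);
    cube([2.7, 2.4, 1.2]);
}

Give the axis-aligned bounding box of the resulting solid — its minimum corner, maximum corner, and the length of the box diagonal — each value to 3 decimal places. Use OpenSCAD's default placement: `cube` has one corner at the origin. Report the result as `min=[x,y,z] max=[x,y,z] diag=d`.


A = translate([-8.1, 9.1, -11.7]) cube([6, 3.2, 10.1]) → bbox [-8.1,9.1,-11.7] .. [-2.1,12.3,-1.6]
B = cube([2.7, 2.4, 1.2]) → bbox [0,0,0] .. [2.7,2.4,1.2]
lo = A.lo+B.lo = [-8.1+0, 9.1+0, -11.7+0] = [-8.100,9.100,-11.700]
hi = A.hi+B.hi = [-2.1+2.7, 12.3+2.4, -1.6+1.2] = [0.600,14.700,-0.400]
diag = √(8.7²+5.6²+11.3²) = √234.74 = 15.321

min=[-8.100,9.100,-11.700] max=[0.600,14.700,-0.400] diag=15.321


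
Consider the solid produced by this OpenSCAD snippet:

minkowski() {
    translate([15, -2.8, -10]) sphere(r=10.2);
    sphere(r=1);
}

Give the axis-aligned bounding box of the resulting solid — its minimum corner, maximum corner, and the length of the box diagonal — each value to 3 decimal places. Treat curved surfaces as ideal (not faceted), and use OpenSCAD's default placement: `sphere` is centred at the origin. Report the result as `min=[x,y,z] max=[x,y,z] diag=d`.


min=[3.800,-14.000,-21.200] max=[26.200,8.400,1.200] diag=38.798

A = translate([15, -2.8, -10]) sphere(r=10.2) → bbox [4.8,-13,-20.2] .. [25.2,7.4,0.2]
B = sphere(r=1) → bbox [-1,-1,-1] .. [1,1,1]
lo = A.lo+B.lo = [4.8-1, -13-1, -20.2-1] = [3.800,-14.000,-21.200]
hi = A.hi+B.hi = [25.2+1, 7.4+1, 0.2+1] = [26.200,8.400,1.200]
diag = √(22.4²+22.4²+22.4²) = √1505.28 = 38.798


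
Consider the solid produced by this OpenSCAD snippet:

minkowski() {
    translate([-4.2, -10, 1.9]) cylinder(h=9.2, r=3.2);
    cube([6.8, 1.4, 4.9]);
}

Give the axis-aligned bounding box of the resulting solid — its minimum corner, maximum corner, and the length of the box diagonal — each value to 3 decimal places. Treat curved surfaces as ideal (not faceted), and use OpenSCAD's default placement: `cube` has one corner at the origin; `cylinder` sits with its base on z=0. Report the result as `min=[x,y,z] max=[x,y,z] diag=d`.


A = translate([-4.2, -10, 1.9]) cylinder(h=9.2, r=3.2) → bbox [-7.4,-13.2,1.9] .. [-1,-6.8,11.1]
B = cube([6.8, 1.4, 4.9]) → bbox [0,0,0] .. [6.8,1.4,4.9]
lo = A.lo+B.lo = [-7.4+0, -13.2+0, 1.9+0] = [-7.400,-13.200,1.900]
hi = A.hi+B.hi = [-1+6.8, -6.8+1.4, 11.1+4.9] = [5.800,-5.400,16.000]
diag = √(13.2²+7.8²+14.1²) = √433.89 = 20.830

min=[-7.400,-13.200,1.900] max=[5.800,-5.400,16.000] diag=20.830
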